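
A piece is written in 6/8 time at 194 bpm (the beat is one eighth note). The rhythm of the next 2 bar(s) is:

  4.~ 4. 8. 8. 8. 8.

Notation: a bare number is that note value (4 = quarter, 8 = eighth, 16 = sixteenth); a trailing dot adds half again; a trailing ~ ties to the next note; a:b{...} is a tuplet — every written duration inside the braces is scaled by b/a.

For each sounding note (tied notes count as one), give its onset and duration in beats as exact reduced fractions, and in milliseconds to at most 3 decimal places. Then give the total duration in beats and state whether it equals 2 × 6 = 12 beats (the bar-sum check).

1) 0.0ms=0b +1855.67ms=6b
2) 1855.67ms=6b +463.918ms=3/2b
3) 2319.588ms=15/2b +463.918ms=3/2b
4) 2783.505ms=9b +463.918ms=3/2b
5) 3247.423ms=21/2b +463.918ms=3/2b
Σ=12b of 12 (194bpm 6/8) — PASS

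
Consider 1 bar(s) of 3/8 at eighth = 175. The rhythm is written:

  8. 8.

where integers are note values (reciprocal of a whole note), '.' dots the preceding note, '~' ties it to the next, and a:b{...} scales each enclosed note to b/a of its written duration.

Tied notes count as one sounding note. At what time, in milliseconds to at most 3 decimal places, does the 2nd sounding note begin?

1. 0.0ms @ 0 + 514.286ms (3/2)
2. 514.286ms @ 3/2 + 514.286ms (3/2)

note 2 onset = 3/2b = 514.286ms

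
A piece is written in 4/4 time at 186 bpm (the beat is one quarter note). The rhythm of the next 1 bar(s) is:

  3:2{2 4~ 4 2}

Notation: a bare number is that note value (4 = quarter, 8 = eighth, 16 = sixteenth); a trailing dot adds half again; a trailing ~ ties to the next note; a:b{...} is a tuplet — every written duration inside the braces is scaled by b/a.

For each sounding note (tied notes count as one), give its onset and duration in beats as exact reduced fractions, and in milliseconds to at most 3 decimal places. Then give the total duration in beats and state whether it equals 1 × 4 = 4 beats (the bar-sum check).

1) 0.0ms=0b +430.108ms=4/3b
2) 430.108ms=4/3b +430.108ms=4/3b
3) 860.215ms=8/3b +430.108ms=4/3b
Σ=4b of 4 (186bpm 4/4) — PASS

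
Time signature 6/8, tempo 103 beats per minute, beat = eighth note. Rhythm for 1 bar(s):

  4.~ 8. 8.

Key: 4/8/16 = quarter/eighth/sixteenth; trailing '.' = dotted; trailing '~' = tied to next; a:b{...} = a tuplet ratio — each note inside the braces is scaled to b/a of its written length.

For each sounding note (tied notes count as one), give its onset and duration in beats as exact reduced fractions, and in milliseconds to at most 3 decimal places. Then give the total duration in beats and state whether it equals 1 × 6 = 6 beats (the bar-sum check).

1) 0.0ms=0b +2621.359ms=9/2b
2) 2621.359ms=9/2b +873.786ms=3/2b
Σ=6b of 6 (103bpm 6/8) — PASS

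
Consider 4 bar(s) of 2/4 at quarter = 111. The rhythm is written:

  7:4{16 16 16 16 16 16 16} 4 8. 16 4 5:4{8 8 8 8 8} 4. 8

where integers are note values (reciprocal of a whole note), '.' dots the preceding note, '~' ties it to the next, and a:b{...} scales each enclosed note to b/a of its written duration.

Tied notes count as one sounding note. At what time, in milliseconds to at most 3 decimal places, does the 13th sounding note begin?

note 13 onset = 22/5b = 2378.378ms

1. 0.0ms @ 0 + 77.22ms (1/7)
2. 77.22ms @ 1/7 + 77.22ms (1/7)
3. 154.44ms @ 2/7 + 77.22ms (1/7)
4. 231.66ms @ 3/7 + 77.22ms (1/7)
5. 308.88ms @ 4/7 + 77.22ms (1/7)
6. 386.1ms @ 5/7 + 77.22ms (1/7)
7. 463.32ms @ 6/7 + 77.22ms (1/7)
8. 540.541ms @ 1 + 540.541ms (1)
9. 1081.081ms @ 2 + 405.405ms (3/4)
10. 1486.486ms @ 11/4 + 135.135ms (1/4)
11. 1621.622ms @ 3 + 540.541ms (1)
12. 2162.162ms @ 4 + 216.216ms (2/5)
13. 2378.378ms @ 22/5 + 216.216ms (2/5)
14. 2594.595ms @ 24/5 + 216.216ms (2/5)
15. 2810.811ms @ 26/5 + 216.216ms (2/5)
16. 3027.027ms @ 28/5 + 216.216ms (2/5)
17. 3243.243ms @ 6 + 810.811ms (3/2)
18. 4054.054ms @ 15/2 + 270.27ms (1/2)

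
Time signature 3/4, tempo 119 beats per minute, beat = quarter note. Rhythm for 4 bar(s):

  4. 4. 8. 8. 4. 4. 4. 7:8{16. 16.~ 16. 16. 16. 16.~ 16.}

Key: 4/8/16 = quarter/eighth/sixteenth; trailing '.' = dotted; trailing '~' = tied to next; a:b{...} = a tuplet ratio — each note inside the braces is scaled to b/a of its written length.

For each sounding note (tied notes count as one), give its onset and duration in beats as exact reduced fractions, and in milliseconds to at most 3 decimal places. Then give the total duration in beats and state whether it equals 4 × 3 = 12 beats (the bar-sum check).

1) 0.0ms=0b +756.303ms=3/2b
2) 756.303ms=3/2b +756.303ms=3/2b
3) 1512.605ms=3b +378.151ms=3/4b
4) 1890.756ms=15/4b +378.151ms=3/4b
5) 2268.908ms=9/2b +756.303ms=3/2b
6) 3025.21ms=6b +756.303ms=3/2b
7) 3781.513ms=15/2b +756.303ms=3/2b
8) 4537.815ms=9b +216.086ms=3/7b
9) 4753.902ms=66/7b +432.173ms=6/7b
10) 5186.074ms=72/7b +216.086ms=3/7b
11) 5402.161ms=75/7b +216.086ms=3/7b
12) 5618.247ms=78/7b +432.173ms=6/7b
Σ=12b of 12 (119bpm 3/4) — PASS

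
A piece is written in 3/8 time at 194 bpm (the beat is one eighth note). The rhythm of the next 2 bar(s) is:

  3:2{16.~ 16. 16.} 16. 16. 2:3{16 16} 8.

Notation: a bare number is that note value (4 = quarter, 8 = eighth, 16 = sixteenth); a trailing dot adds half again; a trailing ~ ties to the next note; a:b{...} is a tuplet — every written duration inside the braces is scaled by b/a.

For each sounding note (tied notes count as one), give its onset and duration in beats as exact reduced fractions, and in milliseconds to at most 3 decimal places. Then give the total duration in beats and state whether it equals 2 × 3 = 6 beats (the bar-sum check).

1) 0.0ms=0b +309.278ms=1b
2) 309.278ms=1b +154.639ms=1/2b
3) 463.918ms=3/2b +231.959ms=3/4b
4) 695.876ms=9/4b +231.959ms=3/4b
5) 927.835ms=3b +231.959ms=3/4b
6) 1159.794ms=15/4b +231.959ms=3/4b
7) 1391.753ms=9/2b +463.918ms=3/2b
Σ=6b of 6 (194bpm 3/8) — PASS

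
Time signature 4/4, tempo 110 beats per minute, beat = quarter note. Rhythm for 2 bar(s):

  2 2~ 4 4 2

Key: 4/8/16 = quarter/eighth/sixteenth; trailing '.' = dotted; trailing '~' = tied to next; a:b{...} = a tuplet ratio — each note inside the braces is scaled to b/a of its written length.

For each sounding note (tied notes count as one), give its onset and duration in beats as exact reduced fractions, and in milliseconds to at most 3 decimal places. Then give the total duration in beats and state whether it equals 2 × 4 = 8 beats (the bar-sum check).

1) 0.0ms=0b +1090.909ms=2b
2) 1090.909ms=2b +1636.364ms=3b
3) 2727.273ms=5b +545.455ms=1b
4) 3272.727ms=6b +1090.909ms=2b
Σ=8b of 8 (110bpm 4/4) — PASS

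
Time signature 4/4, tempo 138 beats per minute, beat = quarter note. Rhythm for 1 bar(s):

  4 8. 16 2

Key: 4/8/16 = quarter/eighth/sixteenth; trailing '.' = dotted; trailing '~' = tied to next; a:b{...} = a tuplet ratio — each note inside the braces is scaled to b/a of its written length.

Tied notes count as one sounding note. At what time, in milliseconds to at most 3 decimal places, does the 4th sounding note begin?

1. 0.0ms @ 0 + 434.783ms (1)
2. 434.783ms @ 1 + 326.087ms (3/4)
3. 760.87ms @ 7/4 + 108.696ms (1/4)
4. 869.565ms @ 2 + 869.565ms (2)

note 4 onset = 2b = 869.565ms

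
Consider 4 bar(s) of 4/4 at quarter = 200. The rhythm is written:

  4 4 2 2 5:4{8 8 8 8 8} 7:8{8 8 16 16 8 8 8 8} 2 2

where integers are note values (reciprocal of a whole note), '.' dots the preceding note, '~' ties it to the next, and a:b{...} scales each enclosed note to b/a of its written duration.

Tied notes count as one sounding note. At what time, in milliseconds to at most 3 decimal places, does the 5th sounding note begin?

note 5 onset = 6b = 1800.0ms

1. 0.0ms @ 0 + 300.0ms (1)
2. 300.0ms @ 1 + 300.0ms (1)
3. 600.0ms @ 2 + 600.0ms (2)
4. 1200.0ms @ 4 + 600.0ms (2)
5. 1800.0ms @ 6 + 120.0ms (2/5)
6. 1920.0ms @ 32/5 + 120.0ms (2/5)
7. 2040.0ms @ 34/5 + 120.0ms (2/5)
8. 2160.0ms @ 36/5 + 120.0ms (2/5)
9. 2280.0ms @ 38/5 + 120.0ms (2/5)
10. 2400.0ms @ 8 + 171.429ms (4/7)
11. 2571.429ms @ 60/7 + 171.429ms (4/7)
12. 2742.857ms @ 64/7 + 85.714ms (2/7)
13. 2828.571ms @ 66/7 + 85.714ms (2/7)
14. 2914.286ms @ 68/7 + 171.429ms (4/7)
15. 3085.714ms @ 72/7 + 171.429ms (4/7)
16. 3257.143ms @ 76/7 + 171.429ms (4/7)
17. 3428.571ms @ 80/7 + 171.429ms (4/7)
18. 3600.0ms @ 12 + 600.0ms (2)
19. 4200.0ms @ 14 + 600.0ms (2)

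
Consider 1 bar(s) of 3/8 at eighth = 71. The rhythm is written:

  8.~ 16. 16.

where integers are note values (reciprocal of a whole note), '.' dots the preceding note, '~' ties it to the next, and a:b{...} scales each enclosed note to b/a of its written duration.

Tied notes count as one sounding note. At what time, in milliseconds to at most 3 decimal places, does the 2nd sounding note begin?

1. 0.0ms @ 0 + 1901.408ms (9/4)
2. 1901.408ms @ 9/4 + 633.803ms (3/4)

note 2 onset = 9/4b = 1901.408ms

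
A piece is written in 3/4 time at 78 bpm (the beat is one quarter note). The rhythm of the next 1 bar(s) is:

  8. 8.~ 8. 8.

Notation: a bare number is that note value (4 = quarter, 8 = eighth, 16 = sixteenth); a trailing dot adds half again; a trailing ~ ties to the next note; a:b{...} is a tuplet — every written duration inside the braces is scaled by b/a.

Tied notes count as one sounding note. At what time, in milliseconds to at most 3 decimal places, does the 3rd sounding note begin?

1. 0.0ms @ 0 + 576.923ms (3/4)
2. 576.923ms @ 3/4 + 1153.846ms (3/2)
3. 1730.769ms @ 9/4 + 576.923ms (3/4)

note 3 onset = 9/4b = 1730.769ms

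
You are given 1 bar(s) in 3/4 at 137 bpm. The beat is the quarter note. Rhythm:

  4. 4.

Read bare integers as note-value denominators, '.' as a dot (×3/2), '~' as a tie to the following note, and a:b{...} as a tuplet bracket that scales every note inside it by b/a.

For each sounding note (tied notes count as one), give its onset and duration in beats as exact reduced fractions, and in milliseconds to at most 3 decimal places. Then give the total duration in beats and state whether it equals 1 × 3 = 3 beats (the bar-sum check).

1) 0.0ms=0b +656.934ms=3/2b
2) 656.934ms=3/2b +656.934ms=3/2b
Σ=3b of 3 (137bpm 3/4) — PASS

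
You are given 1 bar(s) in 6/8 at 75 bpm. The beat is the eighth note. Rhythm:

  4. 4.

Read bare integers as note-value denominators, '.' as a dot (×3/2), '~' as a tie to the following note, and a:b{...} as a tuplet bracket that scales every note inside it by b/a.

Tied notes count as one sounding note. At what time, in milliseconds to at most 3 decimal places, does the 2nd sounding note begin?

1. 0.0ms @ 0 + 2400.0ms (3)
2. 2400.0ms @ 3 + 2400.0ms (3)

note 2 onset = 3b = 2400.0ms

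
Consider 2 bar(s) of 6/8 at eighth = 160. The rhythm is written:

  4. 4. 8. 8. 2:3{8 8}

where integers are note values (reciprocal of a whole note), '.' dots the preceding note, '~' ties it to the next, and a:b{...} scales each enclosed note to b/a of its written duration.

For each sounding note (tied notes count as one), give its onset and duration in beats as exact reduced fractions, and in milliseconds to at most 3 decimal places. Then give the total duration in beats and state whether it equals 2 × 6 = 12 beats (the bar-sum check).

1) 0.0ms=0b +1125.0ms=3b
2) 1125.0ms=3b +1125.0ms=3b
3) 2250.0ms=6b +562.5ms=3/2b
4) 2812.5ms=15/2b +562.5ms=3/2b
5) 3375.0ms=9b +562.5ms=3/2b
6) 3937.5ms=21/2b +562.5ms=3/2b
Σ=12b of 12 (160bpm 6/8) — PASS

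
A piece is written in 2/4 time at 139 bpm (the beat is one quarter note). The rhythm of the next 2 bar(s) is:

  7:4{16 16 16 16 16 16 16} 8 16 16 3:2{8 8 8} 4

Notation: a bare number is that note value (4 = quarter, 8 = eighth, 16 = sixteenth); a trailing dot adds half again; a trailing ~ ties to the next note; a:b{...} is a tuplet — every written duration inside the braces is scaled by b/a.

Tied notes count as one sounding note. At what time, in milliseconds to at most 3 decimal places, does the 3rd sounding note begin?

1. 0.0ms @ 0 + 61.665ms (1/7)
2. 61.665ms @ 1/7 + 61.665ms (1/7)
3. 123.33ms @ 2/7 + 61.665ms (1/7)
4. 184.995ms @ 3/7 + 61.665ms (1/7)
5. 246.66ms @ 4/7 + 61.665ms (1/7)
6. 308.325ms @ 5/7 + 61.665ms (1/7)
7. 369.99ms @ 6/7 + 61.665ms (1/7)
8. 431.655ms @ 1 + 215.827ms (1/2)
9. 647.482ms @ 3/2 + 107.914ms (1/4)
10. 755.396ms @ 7/4 + 107.914ms (1/4)
11. 863.309ms @ 2 + 143.885ms (1/3)
12. 1007.194ms @ 7/3 + 143.885ms (1/3)
13. 1151.079ms @ 8/3 + 143.885ms (1/3)
14. 1294.964ms @ 3 + 431.655ms (1)

note 3 onset = 2/7b = 123.33ms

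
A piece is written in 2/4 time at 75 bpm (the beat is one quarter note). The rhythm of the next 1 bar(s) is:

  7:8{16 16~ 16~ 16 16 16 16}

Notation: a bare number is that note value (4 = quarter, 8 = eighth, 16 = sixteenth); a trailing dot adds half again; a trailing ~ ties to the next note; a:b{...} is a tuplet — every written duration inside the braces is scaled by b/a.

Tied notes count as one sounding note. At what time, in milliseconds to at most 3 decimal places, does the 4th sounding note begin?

note 4 onset = 10/7b = 1142.857ms

1. 0.0ms @ 0 + 228.571ms (2/7)
2. 228.571ms @ 2/7 + 685.714ms (6/7)
3. 914.286ms @ 8/7 + 228.571ms (2/7)
4. 1142.857ms @ 10/7 + 228.571ms (2/7)
5. 1371.429ms @ 12/7 + 228.571ms (2/7)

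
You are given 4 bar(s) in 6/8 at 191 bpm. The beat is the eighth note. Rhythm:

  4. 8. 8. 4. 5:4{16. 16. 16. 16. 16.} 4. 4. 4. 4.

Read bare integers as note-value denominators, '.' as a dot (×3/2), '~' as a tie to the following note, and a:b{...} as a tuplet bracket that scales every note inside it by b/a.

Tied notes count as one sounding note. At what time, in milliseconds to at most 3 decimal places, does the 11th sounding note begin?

note 11 onset = 15b = 4712.042ms

1. 0.0ms @ 0 + 942.408ms (3)
2. 942.408ms @ 3 + 471.204ms (3/2)
3. 1413.613ms @ 9/2 + 471.204ms (3/2)
4. 1884.817ms @ 6 + 942.408ms (3)
5. 2827.225ms @ 9 + 188.482ms (3/5)
6. 3015.707ms @ 48/5 + 188.482ms (3/5)
7. 3204.188ms @ 51/5 + 188.482ms (3/5)
8. 3392.67ms @ 54/5 + 188.482ms (3/5)
9. 3581.152ms @ 57/5 + 188.482ms (3/5)
10. 3769.634ms @ 12 + 942.408ms (3)
11. 4712.042ms @ 15 + 942.408ms (3)
12. 5654.45ms @ 18 + 942.408ms (3)
13. 6596.859ms @ 21 + 942.408ms (3)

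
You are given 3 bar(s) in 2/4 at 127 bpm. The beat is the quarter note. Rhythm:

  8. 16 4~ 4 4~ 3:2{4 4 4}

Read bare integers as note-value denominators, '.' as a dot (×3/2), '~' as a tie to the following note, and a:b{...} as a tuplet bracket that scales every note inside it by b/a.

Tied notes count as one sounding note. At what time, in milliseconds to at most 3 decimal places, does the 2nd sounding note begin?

note 2 onset = 3/4b = 354.331ms

1. 0.0ms @ 0 + 354.331ms (3/4)
2. 354.331ms @ 3/4 + 118.11ms (1/4)
3. 472.441ms @ 1 + 944.882ms (2)
4. 1417.323ms @ 3 + 787.402ms (5/3)
5. 2204.724ms @ 14/3 + 314.961ms (2/3)
6. 2519.685ms @ 16/3 + 314.961ms (2/3)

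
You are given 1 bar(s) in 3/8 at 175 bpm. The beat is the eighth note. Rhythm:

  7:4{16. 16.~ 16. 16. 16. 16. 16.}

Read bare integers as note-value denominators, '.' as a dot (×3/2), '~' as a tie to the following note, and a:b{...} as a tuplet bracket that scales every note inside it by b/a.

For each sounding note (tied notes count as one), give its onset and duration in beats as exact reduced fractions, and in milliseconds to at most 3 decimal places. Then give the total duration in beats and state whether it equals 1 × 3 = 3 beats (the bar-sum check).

1) 0.0ms=0b +146.939ms=3/7b
2) 146.939ms=3/7b +293.878ms=6/7b
3) 440.816ms=9/7b +146.939ms=3/7b
4) 587.755ms=12/7b +146.939ms=3/7b
5) 734.694ms=15/7b +146.939ms=3/7b
6) 881.633ms=18/7b +146.939ms=3/7b
Σ=3b of 3 (175bpm 3/8) — PASS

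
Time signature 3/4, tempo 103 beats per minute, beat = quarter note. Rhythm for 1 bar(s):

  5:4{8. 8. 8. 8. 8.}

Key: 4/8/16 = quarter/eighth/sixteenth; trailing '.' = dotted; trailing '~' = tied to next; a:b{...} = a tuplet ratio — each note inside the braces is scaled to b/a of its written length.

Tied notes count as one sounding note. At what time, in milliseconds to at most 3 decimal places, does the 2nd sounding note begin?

1. 0.0ms @ 0 + 349.515ms (3/5)
2. 349.515ms @ 3/5 + 349.515ms (3/5)
3. 699.029ms @ 6/5 + 349.515ms (3/5)
4. 1048.544ms @ 9/5 + 349.515ms (3/5)
5. 1398.058ms @ 12/5 + 349.515ms (3/5)

note 2 onset = 3/5b = 349.515ms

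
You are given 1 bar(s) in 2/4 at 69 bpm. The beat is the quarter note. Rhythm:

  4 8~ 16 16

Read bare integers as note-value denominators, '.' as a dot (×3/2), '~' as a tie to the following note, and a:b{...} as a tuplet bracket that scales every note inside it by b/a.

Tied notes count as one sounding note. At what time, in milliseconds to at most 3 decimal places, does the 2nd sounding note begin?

note 2 onset = 1b = 869.565ms

1. 0.0ms @ 0 + 869.565ms (1)
2. 869.565ms @ 1 + 652.174ms (3/4)
3. 1521.739ms @ 7/4 + 217.391ms (1/4)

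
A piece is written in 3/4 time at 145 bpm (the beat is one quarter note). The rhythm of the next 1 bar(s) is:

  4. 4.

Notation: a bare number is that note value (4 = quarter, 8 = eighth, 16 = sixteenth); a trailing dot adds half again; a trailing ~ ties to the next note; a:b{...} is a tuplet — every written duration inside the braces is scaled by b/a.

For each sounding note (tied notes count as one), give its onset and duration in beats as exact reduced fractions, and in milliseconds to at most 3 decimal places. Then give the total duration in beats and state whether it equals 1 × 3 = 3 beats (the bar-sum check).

1) 0.0ms=0b +620.69ms=3/2b
2) 620.69ms=3/2b +620.69ms=3/2b
Σ=3b of 3 (145bpm 3/4) — PASS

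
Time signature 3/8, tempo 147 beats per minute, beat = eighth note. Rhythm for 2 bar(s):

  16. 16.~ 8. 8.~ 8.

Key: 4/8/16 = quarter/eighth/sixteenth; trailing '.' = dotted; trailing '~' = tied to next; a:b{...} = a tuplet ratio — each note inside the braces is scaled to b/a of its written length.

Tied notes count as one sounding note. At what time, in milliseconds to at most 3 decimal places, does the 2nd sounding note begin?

note 2 onset = 3/4b = 306.122ms

1. 0.0ms @ 0 + 306.122ms (3/4)
2. 306.122ms @ 3/4 + 918.367ms (9/4)
3. 1224.49ms @ 3 + 1224.49ms (3)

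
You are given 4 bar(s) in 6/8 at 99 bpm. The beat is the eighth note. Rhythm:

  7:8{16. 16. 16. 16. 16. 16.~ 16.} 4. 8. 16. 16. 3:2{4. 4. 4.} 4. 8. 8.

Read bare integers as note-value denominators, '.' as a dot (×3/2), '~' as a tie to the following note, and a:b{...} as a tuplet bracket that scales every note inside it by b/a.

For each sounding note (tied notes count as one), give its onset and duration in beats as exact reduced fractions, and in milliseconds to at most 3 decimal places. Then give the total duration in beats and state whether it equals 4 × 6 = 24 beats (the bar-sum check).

1) 0.0ms=0b +519.481ms=6/7b
2) 519.481ms=6/7b +519.481ms=6/7b
3) 1038.961ms=12/7b +519.481ms=6/7b
4) 1558.442ms=18/7b +519.481ms=6/7b
5) 2077.922ms=24/7b +519.481ms=6/7b
6) 2597.403ms=30/7b +1038.961ms=12/7b
7) 3636.364ms=6b +1818.182ms=3b
8) 5454.545ms=9b +909.091ms=3/2b
9) 6363.636ms=21/2b +454.545ms=3/4b
10) 6818.182ms=45/4b +454.545ms=3/4b
11) 7272.727ms=12b +1212.121ms=2b
12) 8484.848ms=14b +1212.121ms=2b
13) 9696.97ms=16b +1212.121ms=2b
14) 10909.091ms=18b +1818.182ms=3b
15) 12727.273ms=21b +909.091ms=3/2b
16) 13636.364ms=45/2b +909.091ms=3/2b
Σ=24b of 24 (99bpm 6/8) — PASS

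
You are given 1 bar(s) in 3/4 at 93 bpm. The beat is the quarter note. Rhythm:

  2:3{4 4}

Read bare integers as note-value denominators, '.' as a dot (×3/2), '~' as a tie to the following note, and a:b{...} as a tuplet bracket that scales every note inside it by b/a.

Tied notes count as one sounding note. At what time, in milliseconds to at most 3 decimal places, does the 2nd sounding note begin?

1. 0.0ms @ 0 + 967.742ms (3/2)
2. 967.742ms @ 3/2 + 967.742ms (3/2)

note 2 onset = 3/2b = 967.742ms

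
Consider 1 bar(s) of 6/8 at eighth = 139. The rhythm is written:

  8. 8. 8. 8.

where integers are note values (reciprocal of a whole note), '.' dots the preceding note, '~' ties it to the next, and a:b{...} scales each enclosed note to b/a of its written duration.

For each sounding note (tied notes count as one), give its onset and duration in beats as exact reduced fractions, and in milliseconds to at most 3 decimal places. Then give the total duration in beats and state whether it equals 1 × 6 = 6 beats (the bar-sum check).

1) 0.0ms=0b +647.482ms=3/2b
2) 647.482ms=3/2b +647.482ms=3/2b
3) 1294.964ms=3b +647.482ms=3/2b
4) 1942.446ms=9/2b +647.482ms=3/2b
Σ=6b of 6 (139bpm 6/8) — PASS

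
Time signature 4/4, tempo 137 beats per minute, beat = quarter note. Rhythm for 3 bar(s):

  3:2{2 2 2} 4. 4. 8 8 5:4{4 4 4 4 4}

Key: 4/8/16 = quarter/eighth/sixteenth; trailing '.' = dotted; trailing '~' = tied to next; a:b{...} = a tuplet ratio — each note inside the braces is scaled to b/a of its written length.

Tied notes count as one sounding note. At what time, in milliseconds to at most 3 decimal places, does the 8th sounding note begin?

note 8 onset = 8b = 3503.65ms

1. 0.0ms @ 0 + 583.942ms (4/3)
2. 583.942ms @ 4/3 + 583.942ms (4/3)
3. 1167.883ms @ 8/3 + 583.942ms (4/3)
4. 1751.825ms @ 4 + 656.934ms (3/2)
5. 2408.759ms @ 11/2 + 656.934ms (3/2)
6. 3065.693ms @ 7 + 218.978ms (1/2)
7. 3284.672ms @ 15/2 + 218.978ms (1/2)
8. 3503.65ms @ 8 + 350.365ms (4/5)
9. 3854.015ms @ 44/5 + 350.365ms (4/5)
10. 4204.38ms @ 48/5 + 350.365ms (4/5)
11. 4554.745ms @ 52/5 + 350.365ms (4/5)
12. 4905.109ms @ 56/5 + 350.365ms (4/5)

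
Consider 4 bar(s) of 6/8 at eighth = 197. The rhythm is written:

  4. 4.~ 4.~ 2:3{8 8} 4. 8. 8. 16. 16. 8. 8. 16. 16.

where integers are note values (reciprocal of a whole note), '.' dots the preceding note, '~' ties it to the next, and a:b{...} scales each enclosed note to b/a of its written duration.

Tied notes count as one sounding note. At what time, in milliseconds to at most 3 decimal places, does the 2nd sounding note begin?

1. 0.0ms @ 0 + 913.706ms (3)
2. 913.706ms @ 3 + 2284.264ms (15/2)
3. 3197.97ms @ 21/2 + 456.853ms (3/2)
4. 3654.822ms @ 12 + 913.706ms (3)
5. 4568.528ms @ 15 + 456.853ms (3/2)
6. 5025.381ms @ 33/2 + 456.853ms (3/2)
7. 5482.234ms @ 18 + 228.426ms (3/4)
8. 5710.66ms @ 75/4 + 228.426ms (3/4)
9. 5939.086ms @ 39/2 + 456.853ms (3/2)
10. 6395.939ms @ 21 + 456.853ms (3/2)
11. 6852.792ms @ 45/2 + 228.426ms (3/4)
12. 7081.218ms @ 93/4 + 228.426ms (3/4)

note 2 onset = 3b = 913.706ms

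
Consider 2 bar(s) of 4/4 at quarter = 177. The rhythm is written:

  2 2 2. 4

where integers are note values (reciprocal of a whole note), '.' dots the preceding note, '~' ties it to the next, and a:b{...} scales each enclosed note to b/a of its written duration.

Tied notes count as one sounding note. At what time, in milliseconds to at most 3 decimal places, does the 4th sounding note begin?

note 4 onset = 7b = 2372.881ms

1. 0.0ms @ 0 + 677.966ms (2)
2. 677.966ms @ 2 + 677.966ms (2)
3. 1355.932ms @ 4 + 1016.949ms (3)
4. 2372.881ms @ 7 + 338.983ms (1)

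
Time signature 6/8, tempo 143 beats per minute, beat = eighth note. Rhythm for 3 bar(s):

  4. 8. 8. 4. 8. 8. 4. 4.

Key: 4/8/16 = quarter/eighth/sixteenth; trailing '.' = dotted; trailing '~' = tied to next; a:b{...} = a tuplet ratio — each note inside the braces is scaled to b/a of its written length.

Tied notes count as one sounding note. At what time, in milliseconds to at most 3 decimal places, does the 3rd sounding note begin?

1. 0.0ms @ 0 + 1258.741ms (3)
2. 1258.741ms @ 3 + 629.371ms (3/2)
3. 1888.112ms @ 9/2 + 629.371ms (3/2)
4. 2517.483ms @ 6 + 1258.741ms (3)
5. 3776.224ms @ 9 + 629.371ms (3/2)
6. 4405.594ms @ 21/2 + 629.371ms (3/2)
7. 5034.965ms @ 12 + 1258.741ms (3)
8. 6293.706ms @ 15 + 1258.741ms (3)

note 3 onset = 9/2b = 1888.112ms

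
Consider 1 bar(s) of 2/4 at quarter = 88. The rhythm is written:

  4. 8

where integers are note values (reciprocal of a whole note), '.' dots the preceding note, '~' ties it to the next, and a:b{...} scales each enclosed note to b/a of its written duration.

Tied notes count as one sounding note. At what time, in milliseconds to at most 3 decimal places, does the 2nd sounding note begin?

1. 0.0ms @ 0 + 1022.727ms (3/2)
2. 1022.727ms @ 3/2 + 340.909ms (1/2)

note 2 onset = 3/2b = 1022.727ms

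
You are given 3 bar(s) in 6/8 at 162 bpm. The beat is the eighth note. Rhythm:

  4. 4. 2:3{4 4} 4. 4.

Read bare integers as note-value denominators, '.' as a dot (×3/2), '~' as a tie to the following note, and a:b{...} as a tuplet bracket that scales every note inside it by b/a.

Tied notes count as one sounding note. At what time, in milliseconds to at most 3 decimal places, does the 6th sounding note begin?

note 6 onset = 15b = 5555.556ms

1. 0.0ms @ 0 + 1111.111ms (3)
2. 1111.111ms @ 3 + 1111.111ms (3)
3. 2222.222ms @ 6 + 1111.111ms (3)
4. 3333.333ms @ 9 + 1111.111ms (3)
5. 4444.444ms @ 12 + 1111.111ms (3)
6. 5555.556ms @ 15 + 1111.111ms (3)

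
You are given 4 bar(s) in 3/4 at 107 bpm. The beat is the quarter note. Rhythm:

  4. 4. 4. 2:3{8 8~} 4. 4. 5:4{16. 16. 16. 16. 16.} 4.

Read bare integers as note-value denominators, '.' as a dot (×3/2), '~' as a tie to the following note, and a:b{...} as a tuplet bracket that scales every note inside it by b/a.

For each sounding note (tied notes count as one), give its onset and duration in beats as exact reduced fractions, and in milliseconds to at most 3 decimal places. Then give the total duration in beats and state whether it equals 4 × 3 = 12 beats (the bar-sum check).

1) 0.0ms=0b +841.121ms=3/2b
2) 841.121ms=3/2b +841.121ms=3/2b
3) 1682.243ms=3b +841.121ms=3/2b
4) 2523.364ms=9/2b +420.561ms=3/4b
5) 2943.925ms=21/4b +1261.682ms=9/4b
6) 4205.607ms=15/2b +841.121ms=3/2b
7) 5046.729ms=9b +168.224ms=3/10b
8) 5214.953ms=93/10b +168.224ms=3/10b
9) 5383.178ms=48/5b +168.224ms=3/10b
10) 5551.402ms=99/10b +168.224ms=3/10b
11) 5719.626ms=51/5b +168.224ms=3/10b
12) 5887.85ms=21/2b +841.121ms=3/2b
Σ=12b of 12 (107bpm 3/4) — PASS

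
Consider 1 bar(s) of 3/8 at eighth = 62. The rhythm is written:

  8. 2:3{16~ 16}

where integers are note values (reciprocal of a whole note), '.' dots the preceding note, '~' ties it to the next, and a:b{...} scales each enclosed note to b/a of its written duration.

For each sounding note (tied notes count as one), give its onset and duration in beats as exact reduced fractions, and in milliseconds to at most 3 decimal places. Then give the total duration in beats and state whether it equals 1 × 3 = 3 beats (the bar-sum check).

1) 0.0ms=0b +1451.613ms=3/2b
2) 1451.613ms=3/2b +1451.613ms=3/2b
Σ=3b of 3 (62bpm 3/8) — PASS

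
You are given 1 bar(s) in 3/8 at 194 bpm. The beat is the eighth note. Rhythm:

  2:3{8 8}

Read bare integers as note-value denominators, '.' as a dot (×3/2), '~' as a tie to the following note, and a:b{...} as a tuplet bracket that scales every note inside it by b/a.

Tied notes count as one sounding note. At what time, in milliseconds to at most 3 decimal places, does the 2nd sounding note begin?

note 2 onset = 3/2b = 463.918ms

1. 0.0ms @ 0 + 463.918ms (3/2)
2. 463.918ms @ 3/2 + 463.918ms (3/2)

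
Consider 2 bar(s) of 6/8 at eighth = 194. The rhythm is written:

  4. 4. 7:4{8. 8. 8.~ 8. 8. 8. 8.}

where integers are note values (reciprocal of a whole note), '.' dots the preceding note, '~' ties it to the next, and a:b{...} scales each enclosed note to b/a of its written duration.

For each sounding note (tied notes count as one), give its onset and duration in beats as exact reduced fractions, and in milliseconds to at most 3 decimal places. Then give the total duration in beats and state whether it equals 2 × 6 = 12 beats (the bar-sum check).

1) 0.0ms=0b +927.835ms=3b
2) 927.835ms=3b +927.835ms=3b
3) 1855.67ms=6b +265.096ms=6/7b
4) 2120.766ms=48/7b +265.096ms=6/7b
5) 2385.862ms=54/7b +530.191ms=12/7b
6) 2916.053ms=66/7b +265.096ms=6/7b
7) 3181.149ms=72/7b +265.096ms=6/7b
8) 3446.244ms=78/7b +265.096ms=6/7b
Σ=12b of 12 (194bpm 6/8) — PASS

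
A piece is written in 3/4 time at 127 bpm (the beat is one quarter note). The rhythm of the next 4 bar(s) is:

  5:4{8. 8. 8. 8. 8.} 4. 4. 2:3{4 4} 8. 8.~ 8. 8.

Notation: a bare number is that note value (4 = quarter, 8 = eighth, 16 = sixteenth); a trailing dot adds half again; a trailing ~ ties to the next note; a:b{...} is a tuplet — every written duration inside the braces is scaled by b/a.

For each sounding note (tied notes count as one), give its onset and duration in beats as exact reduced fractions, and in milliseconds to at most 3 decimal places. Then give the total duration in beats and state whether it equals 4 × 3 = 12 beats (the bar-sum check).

1) 0.0ms=0b +283.465ms=3/5b
2) 283.465ms=3/5b +283.465ms=3/5b
3) 566.929ms=6/5b +283.465ms=3/5b
4) 850.394ms=9/5b +283.465ms=3/5b
5) 1133.858ms=12/5b +283.465ms=3/5b
6) 1417.323ms=3b +708.661ms=3/2b
7) 2125.984ms=9/2b +708.661ms=3/2b
8) 2834.646ms=6b +708.661ms=3/2b
9) 3543.307ms=15/2b +708.661ms=3/2b
10) 4251.969ms=9b +354.331ms=3/4b
11) 4606.299ms=39/4b +708.661ms=3/2b
12) 5314.961ms=45/4b +354.331ms=3/4b
Σ=12b of 12 (127bpm 3/4) — PASS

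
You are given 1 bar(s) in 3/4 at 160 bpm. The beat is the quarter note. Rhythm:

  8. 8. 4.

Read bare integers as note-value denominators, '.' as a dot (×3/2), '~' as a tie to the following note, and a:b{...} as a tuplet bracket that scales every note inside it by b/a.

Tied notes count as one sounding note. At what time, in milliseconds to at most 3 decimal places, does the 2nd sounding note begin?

note 2 onset = 3/4b = 281.25ms

1. 0.0ms @ 0 + 281.25ms (3/4)
2. 281.25ms @ 3/4 + 281.25ms (3/4)
3. 562.5ms @ 3/2 + 562.5ms (3/2)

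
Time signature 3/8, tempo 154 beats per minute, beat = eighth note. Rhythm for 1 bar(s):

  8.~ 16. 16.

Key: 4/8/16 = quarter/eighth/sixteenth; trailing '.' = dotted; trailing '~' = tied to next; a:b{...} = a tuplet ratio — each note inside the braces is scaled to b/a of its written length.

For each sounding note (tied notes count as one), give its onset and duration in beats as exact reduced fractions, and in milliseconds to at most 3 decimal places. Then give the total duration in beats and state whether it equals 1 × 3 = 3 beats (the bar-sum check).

1) 0.0ms=0b +876.623ms=9/4b
2) 876.623ms=9/4b +292.208ms=3/4b
Σ=3b of 3 (154bpm 3/8) — PASS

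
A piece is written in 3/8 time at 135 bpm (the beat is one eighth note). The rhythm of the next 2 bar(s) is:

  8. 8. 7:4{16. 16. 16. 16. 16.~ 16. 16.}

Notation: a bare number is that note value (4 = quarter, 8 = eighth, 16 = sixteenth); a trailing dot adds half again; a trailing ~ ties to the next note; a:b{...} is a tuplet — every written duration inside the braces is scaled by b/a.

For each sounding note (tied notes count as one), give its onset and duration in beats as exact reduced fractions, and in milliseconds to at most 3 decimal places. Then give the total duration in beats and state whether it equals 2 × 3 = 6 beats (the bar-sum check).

1) 0.0ms=0b +666.667ms=3/2b
2) 666.667ms=3/2b +666.667ms=3/2b
3) 1333.333ms=3b +190.476ms=3/7b
4) 1523.81ms=24/7b +190.476ms=3/7b
5) 1714.286ms=27/7b +190.476ms=3/7b
6) 1904.762ms=30/7b +190.476ms=3/7b
7) 2095.238ms=33/7b +380.952ms=6/7b
8) 2476.19ms=39/7b +190.476ms=3/7b
Σ=6b of 6 (135bpm 3/8) — PASS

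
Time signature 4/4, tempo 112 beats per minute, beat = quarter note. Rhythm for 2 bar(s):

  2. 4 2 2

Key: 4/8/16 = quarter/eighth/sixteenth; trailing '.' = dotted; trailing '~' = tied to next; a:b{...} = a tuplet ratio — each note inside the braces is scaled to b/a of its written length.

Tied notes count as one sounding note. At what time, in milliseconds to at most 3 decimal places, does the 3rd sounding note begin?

note 3 onset = 4b = 2142.857ms

1. 0.0ms @ 0 + 1607.143ms (3)
2. 1607.143ms @ 3 + 535.714ms (1)
3. 2142.857ms @ 4 + 1071.429ms (2)
4. 3214.286ms @ 6 + 1071.429ms (2)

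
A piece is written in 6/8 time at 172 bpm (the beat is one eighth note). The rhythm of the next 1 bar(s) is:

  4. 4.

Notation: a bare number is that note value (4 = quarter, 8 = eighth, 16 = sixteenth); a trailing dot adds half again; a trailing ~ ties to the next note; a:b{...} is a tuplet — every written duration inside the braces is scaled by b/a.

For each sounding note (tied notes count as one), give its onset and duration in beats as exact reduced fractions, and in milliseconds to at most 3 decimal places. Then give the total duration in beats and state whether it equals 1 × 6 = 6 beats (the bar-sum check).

1) 0.0ms=0b +1046.512ms=3b
2) 1046.512ms=3b +1046.512ms=3b
Σ=6b of 6 (172bpm 6/8) — PASS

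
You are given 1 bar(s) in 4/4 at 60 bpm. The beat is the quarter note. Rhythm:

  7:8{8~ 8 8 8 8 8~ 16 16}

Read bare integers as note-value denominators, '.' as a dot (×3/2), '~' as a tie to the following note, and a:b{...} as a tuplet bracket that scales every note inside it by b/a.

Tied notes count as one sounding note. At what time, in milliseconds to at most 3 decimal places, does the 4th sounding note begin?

note 4 onset = 16/7b = 2285.714ms

1. 0.0ms @ 0 + 1142.857ms (8/7)
2. 1142.857ms @ 8/7 + 571.429ms (4/7)
3. 1714.286ms @ 12/7 + 571.429ms (4/7)
4. 2285.714ms @ 16/7 + 571.429ms (4/7)
5. 2857.143ms @ 20/7 + 857.143ms (6/7)
6. 3714.286ms @ 26/7 + 285.714ms (2/7)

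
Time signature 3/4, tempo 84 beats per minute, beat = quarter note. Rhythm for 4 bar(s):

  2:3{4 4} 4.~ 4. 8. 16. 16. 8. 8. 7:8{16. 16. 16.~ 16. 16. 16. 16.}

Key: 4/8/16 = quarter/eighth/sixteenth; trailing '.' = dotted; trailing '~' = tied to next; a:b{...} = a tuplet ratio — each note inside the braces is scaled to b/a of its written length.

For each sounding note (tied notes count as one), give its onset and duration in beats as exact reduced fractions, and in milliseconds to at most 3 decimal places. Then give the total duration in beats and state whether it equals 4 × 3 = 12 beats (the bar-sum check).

1) 0.0ms=0b +1071.429ms=3/2b
2) 1071.429ms=3/2b +1071.429ms=3/2b
3) 2142.857ms=3b +2142.857ms=3b
4) 4285.714ms=6b +535.714ms=3/4b
5) 4821.429ms=27/4b +267.857ms=3/8b
6) 5089.286ms=57/8b +267.857ms=3/8b
7) 5357.143ms=15/2b +535.714ms=3/4b
8) 5892.857ms=33/4b +535.714ms=3/4b
9) 6428.571ms=9b +306.122ms=3/7b
10) 6734.694ms=66/7b +306.122ms=3/7b
11) 7040.816ms=69/7b +612.245ms=6/7b
12) 7653.061ms=75/7b +306.122ms=3/7b
13) 7959.184ms=78/7b +306.122ms=3/7b
14) 8265.306ms=81/7b +306.122ms=3/7b
Σ=12b of 12 (84bpm 3/4) — PASS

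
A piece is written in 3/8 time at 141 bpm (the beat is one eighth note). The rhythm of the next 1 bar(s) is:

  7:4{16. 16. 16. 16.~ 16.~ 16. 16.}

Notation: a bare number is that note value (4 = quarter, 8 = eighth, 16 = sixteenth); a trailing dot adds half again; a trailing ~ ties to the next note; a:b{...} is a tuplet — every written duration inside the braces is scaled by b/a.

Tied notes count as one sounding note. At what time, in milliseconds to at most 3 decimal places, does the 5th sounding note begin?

1. 0.0ms @ 0 + 182.371ms (3/7)
2. 182.371ms @ 3/7 + 182.371ms (3/7)
3. 364.742ms @ 6/7 + 182.371ms (3/7)
4. 547.112ms @ 9/7 + 547.112ms (9/7)
5. 1094.225ms @ 18/7 + 182.371ms (3/7)

note 5 onset = 18/7b = 1094.225ms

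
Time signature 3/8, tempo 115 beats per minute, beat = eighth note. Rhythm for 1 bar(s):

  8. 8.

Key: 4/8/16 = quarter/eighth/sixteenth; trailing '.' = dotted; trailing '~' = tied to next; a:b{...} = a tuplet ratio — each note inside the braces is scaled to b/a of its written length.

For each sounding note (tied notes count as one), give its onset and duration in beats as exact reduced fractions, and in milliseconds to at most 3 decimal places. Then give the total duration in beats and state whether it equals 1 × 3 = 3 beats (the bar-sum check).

1) 0.0ms=0b +782.609ms=3/2b
2) 782.609ms=3/2b +782.609ms=3/2b
Σ=3b of 3 (115bpm 3/8) — PASS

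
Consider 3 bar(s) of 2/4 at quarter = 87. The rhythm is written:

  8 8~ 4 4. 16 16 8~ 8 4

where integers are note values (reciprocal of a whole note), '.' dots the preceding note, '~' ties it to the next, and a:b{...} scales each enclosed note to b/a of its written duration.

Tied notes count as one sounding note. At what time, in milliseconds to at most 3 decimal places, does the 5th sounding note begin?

note 5 onset = 15/4b = 2586.207ms

1. 0.0ms @ 0 + 344.828ms (1/2)
2. 344.828ms @ 1/2 + 1034.483ms (3/2)
3. 1379.31ms @ 2 + 1034.483ms (3/2)
4. 2413.793ms @ 7/2 + 172.414ms (1/4)
5. 2586.207ms @ 15/4 + 172.414ms (1/4)
6. 2758.621ms @ 4 + 689.655ms (1)
7. 3448.276ms @ 5 + 689.655ms (1)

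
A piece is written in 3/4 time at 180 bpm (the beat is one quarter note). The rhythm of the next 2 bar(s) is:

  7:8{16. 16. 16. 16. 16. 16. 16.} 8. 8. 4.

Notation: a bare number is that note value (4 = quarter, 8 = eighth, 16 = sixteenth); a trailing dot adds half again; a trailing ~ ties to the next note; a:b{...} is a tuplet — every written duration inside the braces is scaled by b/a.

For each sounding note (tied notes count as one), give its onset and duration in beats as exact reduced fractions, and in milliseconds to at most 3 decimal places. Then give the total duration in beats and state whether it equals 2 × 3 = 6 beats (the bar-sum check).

1) 0.0ms=0b +142.857ms=3/7b
2) 142.857ms=3/7b +142.857ms=3/7b
3) 285.714ms=6/7b +142.857ms=3/7b
4) 428.571ms=9/7b +142.857ms=3/7b
5) 571.429ms=12/7b +142.857ms=3/7b
6) 714.286ms=15/7b +142.857ms=3/7b
7) 857.143ms=18/7b +142.857ms=3/7b
8) 1000.0ms=3b +250.0ms=3/4b
9) 1250.0ms=15/4b +250.0ms=3/4b
10) 1500.0ms=9/2b +500.0ms=3/2b
Σ=6b of 6 (180bpm 3/4) — PASS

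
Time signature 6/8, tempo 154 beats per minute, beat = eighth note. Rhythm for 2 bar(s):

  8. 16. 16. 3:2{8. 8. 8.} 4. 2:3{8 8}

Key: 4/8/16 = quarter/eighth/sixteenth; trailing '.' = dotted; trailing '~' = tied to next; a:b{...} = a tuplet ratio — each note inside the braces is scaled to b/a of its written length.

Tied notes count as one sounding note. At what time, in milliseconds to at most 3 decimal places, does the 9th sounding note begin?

note 9 onset = 21/2b = 4090.909ms

1. 0.0ms @ 0 + 584.416ms (3/2)
2. 584.416ms @ 3/2 + 292.208ms (3/4)
3. 876.623ms @ 9/4 + 292.208ms (3/4)
4. 1168.831ms @ 3 + 389.61ms (1)
5. 1558.442ms @ 4 + 389.61ms (1)
6. 1948.052ms @ 5 + 389.61ms (1)
7. 2337.662ms @ 6 + 1168.831ms (3)
8. 3506.494ms @ 9 + 584.416ms (3/2)
9. 4090.909ms @ 21/2 + 584.416ms (3/2)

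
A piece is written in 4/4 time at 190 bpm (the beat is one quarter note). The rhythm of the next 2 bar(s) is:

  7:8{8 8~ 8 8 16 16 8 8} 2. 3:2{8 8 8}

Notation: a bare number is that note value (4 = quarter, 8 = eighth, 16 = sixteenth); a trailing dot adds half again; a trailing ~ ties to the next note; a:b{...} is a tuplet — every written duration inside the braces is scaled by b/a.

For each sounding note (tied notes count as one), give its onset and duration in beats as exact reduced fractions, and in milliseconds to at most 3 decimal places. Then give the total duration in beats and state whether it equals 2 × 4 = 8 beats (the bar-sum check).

1) 0.0ms=0b +180.451ms=4/7b
2) 180.451ms=4/7b +360.902ms=8/7b
3) 541.353ms=12/7b +180.451ms=4/7b
4) 721.805ms=16/7b +90.226ms=2/7b
5) 812.03ms=18/7b +90.226ms=2/7b
6) 902.256ms=20/7b +180.451ms=4/7b
7) 1082.707ms=24/7b +180.451ms=4/7b
8) 1263.158ms=4b +947.368ms=3b
9) 2210.526ms=7b +105.263ms=1/3b
10) 2315.789ms=22/3b +105.263ms=1/3b
11) 2421.053ms=23/3b +105.263ms=1/3b
Σ=8b of 8 (190bpm 4/4) — PASS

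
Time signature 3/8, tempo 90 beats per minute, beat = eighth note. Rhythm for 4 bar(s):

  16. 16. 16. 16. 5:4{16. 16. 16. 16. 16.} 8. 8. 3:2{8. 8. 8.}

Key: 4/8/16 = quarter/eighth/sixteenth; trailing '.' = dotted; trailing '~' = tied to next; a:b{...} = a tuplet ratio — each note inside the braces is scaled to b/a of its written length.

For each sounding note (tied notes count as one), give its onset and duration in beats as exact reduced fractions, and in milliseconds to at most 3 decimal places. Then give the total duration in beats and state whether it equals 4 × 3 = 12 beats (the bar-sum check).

1) 0.0ms=0b +500.0ms=3/4b
2) 500.0ms=3/4b +500.0ms=3/4b
3) 1000.0ms=3/2b +500.0ms=3/4b
4) 1500.0ms=9/4b +500.0ms=3/4b
5) 2000.0ms=3b +400.0ms=3/5b
6) 2400.0ms=18/5b +400.0ms=3/5b
7) 2800.0ms=21/5b +400.0ms=3/5b
8) 3200.0ms=24/5b +400.0ms=3/5b
9) 3600.0ms=27/5b +400.0ms=3/5b
10) 4000.0ms=6b +1000.0ms=3/2b
11) 5000.0ms=15/2b +1000.0ms=3/2b
12) 6000.0ms=9b +666.667ms=1b
13) 6666.667ms=10b +666.667ms=1b
14) 7333.333ms=11b +666.667ms=1b
Σ=12b of 12 (90bpm 3/8) — PASS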